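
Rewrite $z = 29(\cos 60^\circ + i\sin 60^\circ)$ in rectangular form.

a = r cos θ = 29 * 1/2 = 29/2
b = r sin θ = 29 * sqrt(3)/2 = 29*sqrt(3)/2
z = 29/2 + (29*sqrt(3)/2)i


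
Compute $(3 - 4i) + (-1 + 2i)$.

(3 + (-1)) + (-4 + 2)i = 2 - 2i


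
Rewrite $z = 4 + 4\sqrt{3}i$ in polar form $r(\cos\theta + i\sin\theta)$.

r = |z| = sqrt(a^2 + b^2) = sqrt((4)^2 + (4*sqrt(3))^2) = sqrt(16 + 48) = sqrt(64) = 8
θ = arctan(b/a) = arctan(6.9282/4) (quadrant-adjusted) = 60°
z = 8(cos 60° + i sin 60°)


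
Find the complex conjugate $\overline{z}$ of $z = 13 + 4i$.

If z = a + bi, then conjugate(z) = a - bi
conjugate(13 + 4i) = 13 - 4i


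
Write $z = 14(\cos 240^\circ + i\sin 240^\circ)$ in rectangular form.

a = r cos θ = 14 * -1/2 = -7
b = r sin θ = 14 * -sqrt(3)/2 = -7*sqrt(3)
z = -7 - 7*sqrt(3)i


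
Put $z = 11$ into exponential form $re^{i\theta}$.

r = |z| = sqrt((11)^2 + (0)^2) = sqrt(121 + 0) = sqrt(121) = 11
b = 0 and a > 0, so z lies on the positive real axis: θ = 0
z = 11e^(i*0) = 11


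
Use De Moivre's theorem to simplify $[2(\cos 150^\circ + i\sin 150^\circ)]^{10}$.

By De Moivre: z^n = r^n(cos(nθ) + i sin(nθ))
= 2^10(cos(10*150°) + i sin(10*150°))
= 1024(cos 60° + i sin 60°)
= 512 + 512*sqrt(3)i


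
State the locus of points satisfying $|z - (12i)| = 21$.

|z - z0| = r describes a circle centered at z0 with radius r
Here z0 = 12i and r = 21
Locus: Circle centered at (0, 12) with radius 21


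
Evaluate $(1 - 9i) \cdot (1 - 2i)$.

(a1*a2 - b1*b2) + (a1*b2 + b1*a2)i
= (1 - 18) + (-2 + (-9))i
= -17 - 11i


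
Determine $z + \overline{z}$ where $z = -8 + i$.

z + conjugate(z) = (a + bi) + (a - bi) = 2a
= 2 * (-8) = -16


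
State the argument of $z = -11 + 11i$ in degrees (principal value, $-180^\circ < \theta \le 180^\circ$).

θ = arctan(b/a) = arctan(11/-11) (quadrant-adjusted) = 135°


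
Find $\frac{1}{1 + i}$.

Multiply numerator and denominator by conjugate (1 - i):
= (1)(1 - i) / (1^2 + 1^2)
= (1 - i) / 2
= 1/2 - (1/2)i


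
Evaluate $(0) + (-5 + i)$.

(0 + (-5)) + (0 + 1)i = -5 + i


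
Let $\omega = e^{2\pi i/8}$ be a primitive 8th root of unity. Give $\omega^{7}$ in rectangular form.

ω^7 = e^(2πi·7/8) = e^(i·7π/4)
= cos(7π/4) + i sin(7π/4)
= sqrt(2)/2 - (sqrt(2)/2)i


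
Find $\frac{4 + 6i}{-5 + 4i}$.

Multiply numerator and denominator by conjugate (-5 - 4i):
= (4 + 6i)(-5 - 4i) / ((-5)^2 + 4^2)
= (4 - 46i) / 41
= 4/41 - (46/41)i


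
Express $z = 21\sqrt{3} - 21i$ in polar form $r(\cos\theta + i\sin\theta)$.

r = |z| = sqrt(a^2 + b^2) = sqrt((21*sqrt(3))^2 + (-21)^2) = sqrt(1323 + 441) = sqrt(1764) = 42
θ = arctan(b/a) = arctan(-21/36.3731) (quadrant-adjusted) = 330°
z = 42(cos 330° + i sin 330°)


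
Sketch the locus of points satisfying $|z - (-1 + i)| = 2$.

|z - z0| = r describes a circle centered at z0 with radius r
Here z0 = -1 + i and r = 2
Locus: Circle centered at (-1, 1) with radius 2


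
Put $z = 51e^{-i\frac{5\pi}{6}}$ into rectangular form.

a = r cos θ = 51 * -sqrt(3)/2 = -51*sqrt(3)/2
b = r sin θ = 51 * -1/2 = -51/2
z = -51*sqrt(3)/2 - (51/2)i


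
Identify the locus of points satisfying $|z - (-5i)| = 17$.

|z - z0| = r describes a circle centered at z0 with radius r
Here z0 = -5i and r = 17
Locus: Circle centered at (0, -5) with radius 17


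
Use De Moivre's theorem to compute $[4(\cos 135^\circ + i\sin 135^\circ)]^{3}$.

By De Moivre: z^n = r^n(cos(nθ) + i sin(nθ))
= 4^3(cos(3*135°) + i sin(3*135°))
= 64(cos 45° + i sin 45°)
= 32*sqrt(2) + 32*sqrt(2)i


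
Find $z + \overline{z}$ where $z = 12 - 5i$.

z + conjugate(z) = (a + bi) + (a - bi) = 2a
= 2 * 12 = 24


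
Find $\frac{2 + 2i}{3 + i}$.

Multiply numerator and denominator by conjugate (3 - i):
= (2 + 2i)(3 - i) / (3^2 + 1^2)
= (8 + 4i) / 10
Divide through by 2: (4 + 2i) / 5
= 4/5 + (2/5)i


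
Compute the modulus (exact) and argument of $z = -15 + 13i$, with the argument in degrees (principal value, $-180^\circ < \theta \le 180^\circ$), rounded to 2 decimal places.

|z| = sqrt((-15)^2 + 13^2) = sqrt(394)
arg(z) = arctan(b/a) = arctan(13/-15) (quadrant-adjusted) = 139.09°


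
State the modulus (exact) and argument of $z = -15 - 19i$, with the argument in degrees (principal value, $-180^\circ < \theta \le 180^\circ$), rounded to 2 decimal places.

|z| = sqrt((-15)^2 + (-19)^2) = sqrt(586)
arg(z) = arctan(b/a) = arctan(-19/-15) (quadrant-adjusted) = -128.29°


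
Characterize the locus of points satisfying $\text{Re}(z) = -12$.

Re(z) = x where z = x + yi; the equation x = -12 is satisfied by all points with that x-coordinate
Locus: Vertical line x = -12


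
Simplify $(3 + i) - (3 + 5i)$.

(3 - 3) + (1 - 5)i = -4i


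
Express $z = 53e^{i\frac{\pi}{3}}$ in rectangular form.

a = r cos θ = 53 * 1/2 = 53/2
b = r sin θ = 53 * sqrt(3)/2 = 53*sqrt(3)/2
z = 53/2 + (53*sqrt(3)/2)i


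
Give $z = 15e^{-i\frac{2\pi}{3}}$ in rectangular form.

a = r cos θ = 15 * -1/2 = -15/2
b = r sin θ = 15 * -sqrt(3)/2 = -15*sqrt(3)/2
z = -15/2 - (15*sqrt(3)/2)i


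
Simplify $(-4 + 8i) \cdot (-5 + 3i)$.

(a1*a2 - b1*b2) + (a1*b2 + b1*a2)i
= (20 - 24) + (-12 + (-40))i
= -4 - 52i


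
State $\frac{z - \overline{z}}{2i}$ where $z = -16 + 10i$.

z - conjugate(z) = 2bi
(z - conjugate(z))/(2i) = 2bi/(2i) = b = 10


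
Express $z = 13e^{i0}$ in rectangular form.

a = r cos θ = 13 * 1 = 13
b = r sin θ = 13 * 0 = 0
z = 13


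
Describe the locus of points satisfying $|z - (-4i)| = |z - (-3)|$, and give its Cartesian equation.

|z - z1| = |z - z2| means z is equidistant from z1 and z2,
i.e. the perpendicular bisector of the segment from (0, -4) to (-3, 0) (midpoint (-3/2, -2)).
With z = x + yi, square both sides:
(x - 0)^2 + (y - (-4))^2 = (x - (-3))^2 + (y - 0)^2
The x^2 and y^2 terms cancel: -6x + 8y = 9 - 16 = -7
Simplify: 6x - 8y = 7
Locus: Perpendicular bisector of the segment from (0, -4) to (-3, 0): the line 6x - 8y = 7


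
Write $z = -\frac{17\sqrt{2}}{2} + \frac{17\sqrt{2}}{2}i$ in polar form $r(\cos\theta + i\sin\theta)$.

r = |z| = sqrt(a^2 + b^2) = sqrt((-17*sqrt(2)/2)^2 + (17*sqrt(2)/2)^2) = sqrt(289/2 + 289/2) = sqrt(289) = 17
θ = arctan(b/a) = arctan(12.0208/-12.0208) (quadrant-adjusted) = 135°
z = 17(cos 135° + i sin 135°)


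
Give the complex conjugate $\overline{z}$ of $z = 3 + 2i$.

If z = a + bi, then conjugate(z) = a - bi
conjugate(3 + 2i) = 3 - 2i


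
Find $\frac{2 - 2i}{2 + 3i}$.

Multiply numerator and denominator by conjugate (2 - 3i):
= (2 - 2i)(2 - 3i) / (2^2 + 3^2)
= (-2 - 10i) / 13
= -2/13 - (10/13)i


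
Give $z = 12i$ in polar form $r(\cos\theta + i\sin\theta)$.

r = |z| = sqrt(a^2 + b^2) = sqrt((0)^2 + (12)^2) = sqrt(0 + 144) = sqrt(144) = 12
a = 0 and b > 0, so z lies on the positive imaginary axis: θ = 90°
z = 12(cos 90° + i sin 90°)


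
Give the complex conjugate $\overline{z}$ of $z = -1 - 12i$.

If z = a + bi, then conjugate(z) = a - bi
conjugate(-1 - 12i) = -1 + 12i


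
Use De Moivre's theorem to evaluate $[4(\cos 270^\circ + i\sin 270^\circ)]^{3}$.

By De Moivre: z^n = r^n(cos(nθ) + i sin(nθ))
= 4^3(cos(3*270°) + i sin(3*270°))
= 64(cos 90° + i sin 90°)
= 64i


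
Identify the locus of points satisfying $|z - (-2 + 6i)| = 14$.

|z - z0| = r describes a circle centered at z0 with radius r
Here z0 = -2 + 6i and r = 14
Locus: Circle centered at (-2, 6) with radius 14


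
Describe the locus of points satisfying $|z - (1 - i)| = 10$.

|z - z0| = r describes a circle centered at z0 with radius r
Here z0 = 1 - i and r = 10
Locus: Circle centered at (1, -1) with radius 10


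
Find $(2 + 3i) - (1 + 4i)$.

(2 - 1) + (3 - 4)i = 1 - i


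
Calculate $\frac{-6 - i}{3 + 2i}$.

Multiply numerator and denominator by conjugate (3 - 2i):
= (-6 - i)(3 - 2i) / (3^2 + 2^2)
= (-20 + 9i) / 13
= -20/13 + (9/13)i


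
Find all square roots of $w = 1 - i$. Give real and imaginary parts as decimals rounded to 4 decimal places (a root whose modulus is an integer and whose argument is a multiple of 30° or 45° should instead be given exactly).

|w| = sqrt(2) ≈ 1.414214, arg(w) = 315°
Root modulus = sqrt(2)^(1/2) ≈ 1.189207
Root arguments: θ_k = (315° + 360°k)/2 for k = 0, 1, ..., 1
Compute each root as (root modulus)(cos θ_k + i sin θ_k) using full-precision intermediates, then round to 4 decimal places.
Roots: -1.0987 + 0.4551i, 1.0987 - 0.4551i


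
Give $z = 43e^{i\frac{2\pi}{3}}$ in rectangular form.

a = r cos θ = 43 * -1/2 = -43/2
b = r sin θ = 43 * sqrt(3)/2 = 43*sqrt(3)/2
z = -43/2 + (43*sqrt(3)/2)i


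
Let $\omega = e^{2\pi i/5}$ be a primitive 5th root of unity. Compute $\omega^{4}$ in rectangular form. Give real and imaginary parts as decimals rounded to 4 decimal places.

ω^4 = e^(2πi·4/5) = e^(i·8π/5)
= cos(8π/5) + i sin(8π/5)
= 0.3090 - 0.9511i


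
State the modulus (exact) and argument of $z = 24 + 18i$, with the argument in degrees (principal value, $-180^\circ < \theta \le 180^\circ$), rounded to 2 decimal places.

|z| = sqrt(24^2 + 18^2) = 30
arg(z) = arctan(b/a) = arctan(18/24) (quadrant-adjusted) = 36.87°


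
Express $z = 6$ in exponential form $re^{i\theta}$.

r = |z| = sqrt((6)^2 + (0)^2) = sqrt(36 + 0) = sqrt(36) = 6
b = 0 and a > 0, so z lies on the positive real axis: θ = 0
z = 6e^(i*0) = 6


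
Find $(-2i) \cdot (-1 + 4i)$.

(a1*a2 - b1*b2) + (a1*b2 + b1*a2)i
= (0 - (-8)) + (0 + 2)i
= 8 + 2i


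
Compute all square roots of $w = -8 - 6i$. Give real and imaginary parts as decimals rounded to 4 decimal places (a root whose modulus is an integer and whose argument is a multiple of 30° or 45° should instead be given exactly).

|w| = 10, arg(w) ≈ 216.869898°
Root modulus = 10^(1/2) ≈ 3.162278
Root arguments: θ_k = (arg(w) + 360°k)/2 for k = 0, 1, ..., 1
Compute each root as (root modulus)(cos θ_k + i sin θ_k) using full-precision intermediates, then round to 4 decimal places.
Roots: -1.0000 + 3.0000i, 1.0000 - 3.0000i


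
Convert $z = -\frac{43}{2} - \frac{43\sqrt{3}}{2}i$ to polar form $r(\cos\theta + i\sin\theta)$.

r = |z| = sqrt(a^2 + b^2) = sqrt((-43/2)^2 + (-43*sqrt(3)/2)^2) = sqrt(1849/4 + 5547/4) = sqrt(1849) = 43
θ = arctan(b/a) = arctan(-37.2391/-21.5) (quadrant-adjusted) = 240°
z = 43(cos 240° + i sin 240°)


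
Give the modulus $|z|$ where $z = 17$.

|z| = sqrt(a^2 + b^2) = sqrt(17^2 + 0^2) = sqrt(289) = 17


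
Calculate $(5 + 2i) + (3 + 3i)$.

(5 + 3) + (2 + 3)i = 8 + 5i


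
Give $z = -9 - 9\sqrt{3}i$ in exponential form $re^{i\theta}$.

r = |z| = sqrt((-9)^2 + (-9*sqrt(3))^2) = sqrt(81 + 243) = sqrt(324) = 18
θ = arctan(b/a) = arctan(-15.5885/-9) (quadrant-adjusted) = -120° = -2π/3
z = 18e^(-i*2π/3)


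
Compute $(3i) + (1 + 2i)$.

(0 + 1) + (3 + 2)i = 1 + 5i


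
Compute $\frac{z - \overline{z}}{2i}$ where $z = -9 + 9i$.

z - conjugate(z) = 2bi
(z - conjugate(z))/(2i) = 2bi/(2i) = b = 9


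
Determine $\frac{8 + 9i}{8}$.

Divisor is real, so divide each part by 8:
= 1 + (9/8)i


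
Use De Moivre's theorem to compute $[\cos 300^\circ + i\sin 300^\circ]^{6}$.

By De Moivre: z^n = r^n(cos(nθ) + i sin(nθ))
= 1^6(cos(6*300°) + i sin(6*300°))
= 1(cos 0° + i sin 0°)
= 1


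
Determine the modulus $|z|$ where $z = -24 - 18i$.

|z| = sqrt(a^2 + b^2) = sqrt((-24)^2 + (-18)^2) = sqrt(900) = 30


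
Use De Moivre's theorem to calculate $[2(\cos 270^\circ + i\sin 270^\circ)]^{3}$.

By De Moivre: z^n = r^n(cos(nθ) + i sin(nθ))
= 2^3(cos(3*270°) + i sin(3*270°))
= 8(cos 90° + i sin 90°)
= 8i


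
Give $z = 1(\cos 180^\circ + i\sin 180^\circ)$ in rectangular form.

a = r cos θ = 1 * -1 = -1
b = r sin θ = 1 * 0 = 0
z = -1


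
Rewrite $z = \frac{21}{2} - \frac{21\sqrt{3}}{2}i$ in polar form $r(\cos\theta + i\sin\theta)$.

r = |z| = sqrt(a^2 + b^2) = sqrt((21/2)^2 + (-21*sqrt(3)/2)^2) = sqrt(441/4 + 1323/4) = sqrt(441) = 21
θ = arctan(b/a) = arctan(-18.1865/10.5) (quadrant-adjusted) = 300°
z = 21(cos 300° + i sin 300°)


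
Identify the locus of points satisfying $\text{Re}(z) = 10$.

Re(z) = x where z = x + yi; the equation x = 10 is satisfied by all points with that x-coordinate
Locus: Vertical line x = 10


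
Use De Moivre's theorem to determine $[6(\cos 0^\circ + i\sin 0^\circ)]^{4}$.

By De Moivre: z^n = r^n(cos(nθ) + i sin(nθ))
= 6^4(cos(4*0°) + i sin(4*0°))
= 1296(cos 0° + i sin 0°)
= 1296


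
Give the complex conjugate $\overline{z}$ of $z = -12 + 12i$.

If z = a + bi, then conjugate(z) = a - bi
conjugate(-12 + 12i) = -12 - 12i


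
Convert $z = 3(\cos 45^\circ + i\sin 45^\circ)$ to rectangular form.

a = r cos θ = 3 * sqrt(2)/2 = 3*sqrt(2)/2
b = r sin θ = 3 * sqrt(2)/2 = 3*sqrt(2)/2
z = 3*sqrt(2)/2 + (3*sqrt(2)/2)i


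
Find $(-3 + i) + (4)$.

(-3 + 4) + (1 + 0)i = 1 + i


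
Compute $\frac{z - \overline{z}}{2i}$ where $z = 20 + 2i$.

z - conjugate(z) = 2bi
(z - conjugate(z))/(2i) = 2bi/(2i) = b = 2


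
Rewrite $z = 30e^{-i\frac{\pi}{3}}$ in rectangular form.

a = r cos θ = 30 * 1/2 = 15
b = r sin θ = 30 * -sqrt(3)/2 = -15*sqrt(3)
z = 15 - 15*sqrt(3)i


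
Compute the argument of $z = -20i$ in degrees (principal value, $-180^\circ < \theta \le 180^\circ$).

a = 0 and b < 0, so z lies on the negative imaginary axis: θ = -90°


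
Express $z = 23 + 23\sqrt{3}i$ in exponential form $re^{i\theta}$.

r = |z| = sqrt((23)^2 + (23*sqrt(3))^2) = sqrt(529 + 1587) = sqrt(2116) = 46
θ = arctan(b/a) = arctan(39.8372/23) (quadrant-adjusted) = 60° = π/3
z = 46e^(i*π/3)


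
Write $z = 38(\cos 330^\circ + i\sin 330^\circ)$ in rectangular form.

a = r cos θ = 38 * sqrt(3)/2 = 19*sqrt(3)
b = r sin θ = 38 * -1/2 = -19
z = 19*sqrt(3) - 19i


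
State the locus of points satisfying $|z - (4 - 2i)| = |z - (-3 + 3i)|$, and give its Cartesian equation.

|z - z1| = |z - z2| means z is equidistant from z1 and z2,
i.e. the perpendicular bisector of the segment from (4, -2) to (-3, 3) (midpoint (1/2, 1/2)).
With z = x + yi, square both sides:
(x - 4)^2 + (y - (-2))^2 = (x - (-3))^2 + (y - 3)^2
The x^2 and y^2 terms cancel: -14x + 10y = 18 - 20 = -2
Simplify: 7x - 5y = 1
Locus: Perpendicular bisector of the segment from (4, -2) to (-3, 3): the line 7x - 5y = 1


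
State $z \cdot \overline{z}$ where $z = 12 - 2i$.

z * conjugate(z) = |z|^2 = a^2 + b^2
= 12^2 + (-2)^2 = 148


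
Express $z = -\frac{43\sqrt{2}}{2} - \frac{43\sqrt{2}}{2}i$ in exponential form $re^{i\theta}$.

r = |z| = sqrt((-43*sqrt(2)/2)^2 + (-43*sqrt(2)/2)^2) = sqrt(1849/2 + 1849/2) = sqrt(1849) = 43
θ = arctan(b/a) = arctan(-30.4056/-30.4056) (quadrant-adjusted) = 225° = 5π/4
z = 43e^(i*5π/4)


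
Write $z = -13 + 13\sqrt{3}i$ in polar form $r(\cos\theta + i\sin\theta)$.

r = |z| = sqrt(a^2 + b^2) = sqrt((-13)^2 + (13*sqrt(3))^2) = sqrt(169 + 507) = sqrt(676) = 26
θ = arctan(b/a) = arctan(22.5167/-13) (quadrant-adjusted) = 120°
z = 26(cos 120° + i sin 120°)


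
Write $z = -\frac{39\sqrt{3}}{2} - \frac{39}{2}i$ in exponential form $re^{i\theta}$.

r = |z| = sqrt((-39*sqrt(3)/2)^2 + (-39/2)^2) = sqrt(4563/4 + 1521/4) = sqrt(1521) = 39
θ = arctan(b/a) = arctan(-19.5/-33.775) (quadrant-adjusted) = -150° = -5π/6
z = 39e^(-i*5π/6)


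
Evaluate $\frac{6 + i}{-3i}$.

Multiply numerator and denominator by conjugate (3i):
= (6 + i)(3i) / (0^2 + (-3)^2)
= (-3 + 18i) / 9
Divide through by 3: (-1 + 6i) / 3
= -1/3 + 2i


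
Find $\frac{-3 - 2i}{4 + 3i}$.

Multiply numerator and denominator by conjugate (4 - 3i):
= (-3 - 2i)(4 - 3i) / (4^2 + 3^2)
= (-18 + i) / 25
= -18/25 + (1/25)i


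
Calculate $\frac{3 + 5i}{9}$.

Divisor is real, so divide each part by 9:
= 1/3 + (5/9)i


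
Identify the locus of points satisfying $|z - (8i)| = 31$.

|z - z0| = r describes a circle centered at z0 with radius r
Here z0 = 8i and r = 31
Locus: Circle centered at (0, 8) with radius 31


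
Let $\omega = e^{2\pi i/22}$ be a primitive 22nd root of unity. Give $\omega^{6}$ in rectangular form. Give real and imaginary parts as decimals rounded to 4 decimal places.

ω^6 = e^(2πi·6/22) = e^(i·6π/11)
= cos(6π/11) + i sin(6π/11)
= -0.1423 + 0.9898i


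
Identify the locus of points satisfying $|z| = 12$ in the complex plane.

|z| = 12 means sqrt(x^2 + y^2) = 12
This is a circle of radius 12 centered at the origin


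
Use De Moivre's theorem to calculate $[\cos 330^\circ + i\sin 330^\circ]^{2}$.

By De Moivre: z^n = r^n(cos(nθ) + i sin(nθ))
= 1^2(cos(2*330°) + i sin(2*330°))
= 1(cos 300° + i sin 300°)
= 1/2 - (sqrt(3)/2)i


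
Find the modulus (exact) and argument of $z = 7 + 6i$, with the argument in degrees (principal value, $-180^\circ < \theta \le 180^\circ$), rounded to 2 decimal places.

|z| = sqrt(7^2 + 6^2) = sqrt(85)
arg(z) = arctan(b/a) = arctan(6/7) (quadrant-adjusted) = 40.60°


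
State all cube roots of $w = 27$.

|w| = 27, arg(w) = 0°
Root modulus = 27^(1/3) = 3
Root arguments: θ_k = (0° + 360°k)/3 for k = 0, 1, ..., 2
Roots: 3, -3/2 + (3*sqrt(3)/2)i, -3/2 - (3*sqrt(3)/2)i


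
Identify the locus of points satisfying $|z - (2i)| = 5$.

|z - z0| = r describes a circle centered at z0 with radius r
Here z0 = 2i and r = 5
Locus: Circle centered at (0, 2) with radius 5


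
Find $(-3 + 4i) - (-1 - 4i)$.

(-3 - (-1)) + (4 - (-4))i = -2 + 8i


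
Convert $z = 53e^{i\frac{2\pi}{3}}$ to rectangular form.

a = r cos θ = 53 * -1/2 = -53/2
b = r sin θ = 53 * sqrt(3)/2 = 53*sqrt(3)/2
z = -53/2 + (53*sqrt(3)/2)i


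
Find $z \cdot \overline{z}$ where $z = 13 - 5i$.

z * conjugate(z) = |z|^2 = a^2 + b^2
= 13^2 + (-5)^2 = 194


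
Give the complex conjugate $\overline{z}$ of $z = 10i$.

If z = a + bi, then conjugate(z) = a - bi
conjugate(10i) = -10i


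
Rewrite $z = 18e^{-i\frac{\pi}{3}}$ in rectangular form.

a = r cos θ = 18 * 1/2 = 9
b = r sin θ = 18 * -sqrt(3)/2 = -9*sqrt(3)
z = 9 - 9*sqrt(3)i


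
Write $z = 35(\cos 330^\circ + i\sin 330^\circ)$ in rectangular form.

a = r cos θ = 35 * sqrt(3)/2 = 35*sqrt(3)/2
b = r sin θ = 35 * -1/2 = -35/2
z = 35*sqrt(3)/2 - (35/2)i


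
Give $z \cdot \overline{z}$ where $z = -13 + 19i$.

z * conjugate(z) = |z|^2 = a^2 + b^2
= (-13)^2 + 19^2 = 530


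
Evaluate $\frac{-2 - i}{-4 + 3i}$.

Multiply numerator and denominator by conjugate (-4 - 3i):
= (-2 - i)(-4 - 3i) / ((-4)^2 + 3^2)
= (5 + 10i) / 25
Divide through by 5: (1 + 2i) / 5
= 1/5 + (2/5)i


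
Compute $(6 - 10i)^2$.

(a + bi)^2 = a^2 - b^2 + 2abi
= 6^2 - (-10)^2 + 2*6*(-10)i
= -64 - 120i


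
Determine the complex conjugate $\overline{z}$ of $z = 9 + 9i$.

If z = a + bi, then conjugate(z) = a - bi
conjugate(9 + 9i) = 9 - 9i


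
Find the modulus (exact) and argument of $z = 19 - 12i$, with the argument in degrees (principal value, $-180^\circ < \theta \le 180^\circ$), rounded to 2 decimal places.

|z| = sqrt(19^2 + (-12)^2) = sqrt(505)
arg(z) = arctan(b/a) = arctan(-12/19) (quadrant-adjusted) = -32.28°


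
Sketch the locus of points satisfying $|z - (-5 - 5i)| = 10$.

|z - z0| = r describes a circle centered at z0 with radius r
Here z0 = -5 - 5i and r = 10
Locus: Circle centered at (-5, -5) with radius 10


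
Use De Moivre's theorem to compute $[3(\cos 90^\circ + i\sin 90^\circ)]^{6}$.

By De Moivre: z^n = r^n(cos(nθ) + i sin(nθ))
= 3^6(cos(6*90°) + i sin(6*90°))
= 729(cos 180° + i sin 180°)
= -729


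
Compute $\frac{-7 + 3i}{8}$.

Divisor is real, so divide each part by 8:
= -7/8 + (3/8)i


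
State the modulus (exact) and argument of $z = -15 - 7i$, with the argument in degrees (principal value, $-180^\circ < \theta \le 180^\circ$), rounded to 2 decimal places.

|z| = sqrt((-15)^2 + (-7)^2) = sqrt(274)
arg(z) = arctan(b/a) = arctan(-7/-15) (quadrant-adjusted) = -154.98°


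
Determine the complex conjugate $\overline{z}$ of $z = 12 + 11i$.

If z = a + bi, then conjugate(z) = a - bi
conjugate(12 + 11i) = 12 - 11i


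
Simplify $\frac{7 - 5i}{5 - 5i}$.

Multiply numerator and denominator by conjugate (5 + 5i):
= (7 - 5i)(5 + 5i) / (5^2 + (-5)^2)
= (60 + 10i) / 50
Divide through by 10: (6 + i) / 5
= 6/5 + (1/5)i


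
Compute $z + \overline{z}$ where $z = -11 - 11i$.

z + conjugate(z) = (a + bi) + (a - bi) = 2a
= 2 * (-11) = -22


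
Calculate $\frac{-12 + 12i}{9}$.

Divisor is real, so divide each part by 9:
= -4/3 + (4/3)i


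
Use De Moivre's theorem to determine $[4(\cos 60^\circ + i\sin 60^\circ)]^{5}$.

By De Moivre: z^n = r^n(cos(nθ) + i sin(nθ))
= 4^5(cos(5*60°) + i sin(5*60°))
= 1024(cos 300° + i sin 300°)
= 512 - 512*sqrt(3)i


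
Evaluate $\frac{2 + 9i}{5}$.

Divisor is real, so divide each part by 5:
= 2/5 + (9/5)i


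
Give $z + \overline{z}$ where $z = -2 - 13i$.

z + conjugate(z) = (a + bi) + (a - bi) = 2a
= 2 * (-2) = -4


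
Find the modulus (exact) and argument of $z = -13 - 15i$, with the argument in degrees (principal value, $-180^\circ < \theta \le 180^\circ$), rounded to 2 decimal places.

|z| = sqrt((-13)^2 + (-15)^2) = sqrt(394)
arg(z) = arctan(b/a) = arctan(-15/-13) (quadrant-adjusted) = -130.91°


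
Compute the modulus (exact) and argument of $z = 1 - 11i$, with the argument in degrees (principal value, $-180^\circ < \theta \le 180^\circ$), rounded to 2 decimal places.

|z| = sqrt(1^2 + (-11)^2) = sqrt(122)
arg(z) = arctan(b/a) = arctan(-11/1) (quadrant-adjusted) = -84.81°


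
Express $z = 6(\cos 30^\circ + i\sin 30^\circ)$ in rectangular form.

a = r cos θ = 6 * sqrt(3)/2 = 3*sqrt(3)
b = r sin θ = 6 * 1/2 = 3
z = 3*sqrt(3) + 3i


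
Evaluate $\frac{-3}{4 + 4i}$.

Multiply numerator and denominator by conjugate (4 - 4i):
= (-3)(4 - 4i) / (4^2 + 4^2)
= (-12 + 12i) / 32
Divide through by 4: (-3 + 3i) / 8
= -3/8 + (3/8)i


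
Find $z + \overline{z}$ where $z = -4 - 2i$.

z + conjugate(z) = (a + bi) + (a - bi) = 2a
= 2 * (-4) = -8


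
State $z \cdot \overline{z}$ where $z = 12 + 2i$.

z * conjugate(z) = |z|^2 = a^2 + b^2
= 12^2 + 2^2 = 148


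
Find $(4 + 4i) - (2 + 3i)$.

(4 - 2) + (4 - 3)i = 2 + i


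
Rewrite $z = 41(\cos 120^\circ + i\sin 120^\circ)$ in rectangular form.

a = r cos θ = 41 * -1/2 = -41/2
b = r sin θ = 41 * sqrt(3)/2 = 41*sqrt(3)/2
z = -41/2 + (41*sqrt(3)/2)i


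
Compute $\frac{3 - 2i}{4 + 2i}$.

Multiply numerator and denominator by conjugate (4 - 2i):
= (3 - 2i)(4 - 2i) / (4^2 + 2^2)
= (8 - 14i) / 20
Divide through by 2: (4 - 7i) / 10
= 2/5 - (7/10)i


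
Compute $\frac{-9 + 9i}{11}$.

Divisor is real, so divide each part by 11:
= -9/11 + (9/11)i


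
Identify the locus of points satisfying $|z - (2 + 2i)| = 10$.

|z - z0| = r describes a circle centered at z0 with radius r
Here z0 = 2 + 2i and r = 10
Locus: Circle centered at (2, 2) with radius 10


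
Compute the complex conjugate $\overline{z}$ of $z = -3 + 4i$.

If z = a + bi, then conjugate(z) = a - bi
conjugate(-3 + 4i) = -3 - 4i


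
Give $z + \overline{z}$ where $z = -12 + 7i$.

z + conjugate(z) = (a + bi) + (a - bi) = 2a
= 2 * (-12) = -24


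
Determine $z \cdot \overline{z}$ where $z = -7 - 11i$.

z * conjugate(z) = |z|^2 = a^2 + b^2
= (-7)^2 + (-11)^2 = 170


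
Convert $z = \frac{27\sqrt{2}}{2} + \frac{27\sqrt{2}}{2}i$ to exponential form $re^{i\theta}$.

r = |z| = sqrt((27*sqrt(2)/2)^2 + (27*sqrt(2)/2)^2) = sqrt(729/2 + 729/2) = sqrt(729) = 27
θ = arctan(b/a) = arctan(19.0919/19.0919) (quadrant-adjusted) = 45° = π/4
z = 27e^(i*π/4)


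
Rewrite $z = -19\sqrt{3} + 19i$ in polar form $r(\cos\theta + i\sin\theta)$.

r = |z| = sqrt(a^2 + b^2) = sqrt((-19*sqrt(3))^2 + (19)^2) = sqrt(1083 + 361) = sqrt(1444) = 38
θ = arctan(b/a) = arctan(19/-32.909) (quadrant-adjusted) = 150°
z = 38(cos 150° + i sin 150°)


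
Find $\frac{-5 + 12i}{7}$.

Divisor is real, so divide each part by 7:
= -5/7 + (12/7)i


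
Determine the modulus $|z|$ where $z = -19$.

|z| = sqrt(a^2 + b^2) = sqrt((-19)^2 + 0^2) = sqrt(361) = 19


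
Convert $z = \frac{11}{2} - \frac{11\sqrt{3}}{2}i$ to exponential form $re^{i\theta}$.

r = |z| = sqrt((11/2)^2 + (-11*sqrt(3)/2)^2) = sqrt(121/4 + 363/4) = sqrt(121) = 11
θ = arctan(b/a) = arctan(-9.5263/5.5) (quadrant-adjusted) = -60° = -π/3
z = 11e^(-i*π/3)


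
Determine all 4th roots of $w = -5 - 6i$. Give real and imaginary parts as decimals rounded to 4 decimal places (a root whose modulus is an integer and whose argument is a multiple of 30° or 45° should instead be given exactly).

|w| = sqrt(61) ≈ 7.810250, arg(w) ≈ 230.194429°
Root modulus = sqrt(61)^(1/4) ≈ 1.671730
Root arguments: θ_k = (arg(w) + 360°k)/4 for k = 0, 1, ..., 3
Compute each root as (root modulus)(cos θ_k + i sin θ_k) using full-precision intermediates, then round to 4 decimal places.
Roots: 0.8970 + 1.4107i, -1.4107 + 0.8970i, -0.8970 - 1.4107i, 1.4107 - 0.8970i


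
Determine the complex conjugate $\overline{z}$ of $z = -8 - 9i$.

If z = a + bi, then conjugate(z) = a - bi
conjugate(-8 - 9i) = -8 + 9i


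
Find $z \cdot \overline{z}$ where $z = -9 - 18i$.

z * conjugate(z) = |z|^2 = a^2 + b^2
= (-9)^2 + (-18)^2 = 405


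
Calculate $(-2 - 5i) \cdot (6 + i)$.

(a1*a2 - b1*b2) + (a1*b2 + b1*a2)i
= (-12 - (-5)) + (-2 + (-30))i
= -7 - 32i


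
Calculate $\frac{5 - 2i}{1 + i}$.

Multiply numerator and denominator by conjugate (1 - i):
= (5 - 2i)(1 - i) / (1^2 + 1^2)
= (3 - 7i) / 2
= 3/2 - (7/2)i


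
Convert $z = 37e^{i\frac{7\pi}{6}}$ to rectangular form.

a = r cos θ = 37 * -sqrt(3)/2 = -37*sqrt(3)/2
b = r sin θ = 37 * -1/2 = -37/2
z = -37*sqrt(3)/2 - (37/2)i


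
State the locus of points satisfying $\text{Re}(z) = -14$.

Re(z) = x where z = x + yi; the equation x = -14 is satisfied by all points with that x-coordinate
Locus: Vertical line x = -14


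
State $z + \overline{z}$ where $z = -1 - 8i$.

z + conjugate(z) = (a + bi) + (a - bi) = 2a
= 2 * (-1) = -2


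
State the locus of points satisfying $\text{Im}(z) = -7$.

Im(z) = y where z = x + yi; the equation y = -7 is satisfied by all points with that y-coordinate
Locus: Horizontal line y = -7


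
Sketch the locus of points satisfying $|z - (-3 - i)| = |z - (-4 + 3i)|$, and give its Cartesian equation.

|z - z1| = |z - z2| means z is equidistant from z1 and z2,
i.e. the perpendicular bisector of the segment from (-3, -1) to (-4, 3) (midpoint (-7/2, 1)).
With z = x + yi, square both sides:
(x - (-3))^2 + (y - (-1))^2 = (x - (-4))^2 + (y - 3)^2
The x^2 and y^2 terms cancel: -2x + 8y = 25 - 10 = 15
Simplify: 2x - 8y = -15
Locus: Perpendicular bisector of the segment from (-3, -1) to (-4, 3): the line 2x - 8y = -15


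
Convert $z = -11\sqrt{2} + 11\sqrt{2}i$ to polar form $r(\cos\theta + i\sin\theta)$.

r = |z| = sqrt(a^2 + b^2) = sqrt((-11*sqrt(2))^2 + (11*sqrt(2))^2) = sqrt(242 + 242) = sqrt(484) = 22
θ = arctan(b/a) = arctan(15.5563/-15.5563) (quadrant-adjusted) = 135°
z = 22(cos 135° + i sin 135°)


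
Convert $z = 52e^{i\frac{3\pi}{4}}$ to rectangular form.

a = r cos θ = 52 * -sqrt(2)/2 = -26*sqrt(2)
b = r sin θ = 52 * sqrt(2)/2 = 26*sqrt(2)
z = -26*sqrt(2) + 26*sqrt(2)i


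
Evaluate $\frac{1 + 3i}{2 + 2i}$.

Multiply numerator and denominator by conjugate (2 - 2i):
= (1 + 3i)(2 - 2i) / (2^2 + 2^2)
= (8 + 4i) / 8
Divide through by 4: (2 + i) / 2
= 1 + (1/2)i


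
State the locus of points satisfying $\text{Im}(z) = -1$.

Im(z) = y where z = x + yi; the equation y = -1 is satisfied by all points with that y-coordinate
Locus: Horizontal line y = -1


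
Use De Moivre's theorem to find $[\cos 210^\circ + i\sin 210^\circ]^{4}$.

By De Moivre: z^n = r^n(cos(nθ) + i sin(nθ))
= 1^4(cos(4*210°) + i sin(4*210°))
= 1(cos 120° + i sin 120°)
= -1/2 + (sqrt(3)/2)i


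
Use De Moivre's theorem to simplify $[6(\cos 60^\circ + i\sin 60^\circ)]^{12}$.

By De Moivre: z^n = r^n(cos(nθ) + i sin(nθ))
= 6^12(cos(12*60°) + i sin(12*60°))
= 2176782336(cos 0° + i sin 0°)
= 2176782336


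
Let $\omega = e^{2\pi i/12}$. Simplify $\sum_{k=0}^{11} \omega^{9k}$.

Let ζ = ω^9 = e^(2πi·9/12). Since 12 ∤ 9, ζ ≠ 1.
Sum = Σ_{k=0}^{11} ζ^k = (ζ^12 - 1)/(ζ - 1) = (ω^{9·12} - 1)/(ζ - 1) = (1 - 1)/(ζ - 1) = 0


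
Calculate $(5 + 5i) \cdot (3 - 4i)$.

(a1*a2 - b1*b2) + (a1*b2 + b1*a2)i
= (15 - (-20)) + (-20 + 15)i
= 35 - 5i


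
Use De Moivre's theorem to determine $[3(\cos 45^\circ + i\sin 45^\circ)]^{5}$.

By De Moivre: z^n = r^n(cos(nθ) + i sin(nθ))
= 3^5(cos(5*45°) + i sin(5*45°))
= 243(cos 225° + i sin 225°)
= -243*sqrt(2)/2 - (243*sqrt(2)/2)i


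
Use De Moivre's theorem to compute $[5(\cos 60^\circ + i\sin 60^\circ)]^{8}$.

By De Moivre: z^n = r^n(cos(nθ) + i sin(nθ))
= 5^8(cos(8*60°) + i sin(8*60°))
= 390625(cos 120° + i sin 120°)
= -390625/2 + (390625*sqrt(3)/2)i


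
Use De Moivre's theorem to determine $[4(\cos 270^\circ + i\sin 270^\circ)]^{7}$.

By De Moivre: z^n = r^n(cos(nθ) + i sin(nθ))
= 4^7(cos(7*270°) + i sin(7*270°))
= 16384(cos 90° + i sin 90°)
= 16384i


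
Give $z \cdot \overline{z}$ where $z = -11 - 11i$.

z * conjugate(z) = |z|^2 = a^2 + b^2
= (-11)^2 + (-11)^2 = 242


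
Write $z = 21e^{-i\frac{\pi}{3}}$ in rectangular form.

a = r cos θ = 21 * 1/2 = 21/2
b = r sin θ = 21 * -sqrt(3)/2 = -21*sqrt(3)/2
z = 21/2 - (21*sqrt(3)/2)i


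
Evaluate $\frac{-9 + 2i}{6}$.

Divisor is real, so divide each part by 6:
= -3/2 + (1/3)i


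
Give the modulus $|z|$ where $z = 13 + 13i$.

|z| = sqrt(a^2 + b^2) = sqrt(13^2 + 13^2) = sqrt(338) = sqrt(338)


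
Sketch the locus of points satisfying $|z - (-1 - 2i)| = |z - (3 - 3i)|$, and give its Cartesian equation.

|z - z1| = |z - z2| means z is equidistant from z1 and z2,
i.e. the perpendicular bisector of the segment from (-1, -2) to (3, -3) (midpoint (1, -5/2)).
With z = x + yi, square both sides:
(x - (-1))^2 + (y - (-2))^2 = (x - 3)^2 + (y - (-3))^2
The x^2 and y^2 terms cancel: 8x + (-2)y = 18 - 5 = 13
Simplify: 8x - 2y = 13
Locus: Perpendicular bisector of the segment from (-1, -2) to (3, -3): the line 8x - 2y = 13


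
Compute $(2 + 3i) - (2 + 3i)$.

(2 - 2) + (3 - 3)i = 0


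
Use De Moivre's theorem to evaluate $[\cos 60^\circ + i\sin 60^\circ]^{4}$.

By De Moivre: z^n = r^n(cos(nθ) + i sin(nθ))
= 1^4(cos(4*60°) + i sin(4*60°))
= 1(cos 240° + i sin 240°)
= -1/2 - (sqrt(3)/2)i


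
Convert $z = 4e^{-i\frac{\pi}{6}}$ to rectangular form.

a = r cos θ = 4 * sqrt(3)/2 = 2*sqrt(3)
b = r sin θ = 4 * -1/2 = -2
z = 2*sqrt(3) - 2i


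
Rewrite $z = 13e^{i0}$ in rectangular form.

a = r cos θ = 13 * 1 = 13
b = r sin θ = 13 * 0 = 0
z = 13


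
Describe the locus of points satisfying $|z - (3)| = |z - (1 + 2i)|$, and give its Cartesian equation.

|z - z1| = |z - z2| means z is equidistant from z1 and z2,
i.e. the perpendicular bisector of the segment from (3, 0) to (1, 2) (midpoint (2, 1)).
With z = x + yi, square both sides:
(x - 3)^2 + (y - 0)^2 = (x - 1)^2 + (y - 2)^2
The x^2 and y^2 terms cancel: -4x + 4y = 5 - 9 = -4
Simplify: x - y = 1
Locus: Perpendicular bisector of the segment from (3, 0) to (1, 2): the line x - y = 1


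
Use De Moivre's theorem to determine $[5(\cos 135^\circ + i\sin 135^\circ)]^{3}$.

By De Moivre: z^n = r^n(cos(nθ) + i sin(nθ))
= 5^3(cos(3*135°) + i sin(3*135°))
= 125(cos 45° + i sin 45°)
= 125*sqrt(2)/2 + (125*sqrt(2)/2)i


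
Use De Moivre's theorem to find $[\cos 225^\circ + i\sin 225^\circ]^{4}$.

By De Moivre: z^n = r^n(cos(nθ) + i sin(nθ))
= 1^4(cos(4*225°) + i sin(4*225°))
= 1(cos 180° + i sin 180°)
= -1


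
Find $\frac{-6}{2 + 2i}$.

Multiply numerator and denominator by conjugate (2 - 2i):
= (-6)(2 - 2i) / (2^2 + 2^2)
= (-12 + 12i) / 8
Divide through by 4: (-3 + 3i) / 2
= -3/2 + (3/2)i


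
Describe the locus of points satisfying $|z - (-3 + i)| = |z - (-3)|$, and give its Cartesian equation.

|z - z1| = |z - z2| means z is equidistant from z1 and z2,
i.e. the perpendicular bisector of the segment from (-3, 1) to (-3, 0) (midpoint (-3, 1/2)).
With z = x + yi, square both sides:
(x - (-3))^2 + (y - 1)^2 = (x - (-3))^2 + (y - 0)^2
The x^2 and y^2 terms cancel: 0x + (-2)y = 9 - 10 = -1
Simplify: y = 1/2
Locus: Perpendicular bisector of the segment from (-3, 1) to (-3, 0): the line y = 1/2


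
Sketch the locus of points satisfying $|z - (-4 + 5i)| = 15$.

|z - z0| = r describes a circle centered at z0 with radius r
Here z0 = -4 + 5i and r = 15
Locus: Circle centered at (-4, 5) with radius 15


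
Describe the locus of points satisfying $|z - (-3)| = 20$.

|z - z0| = r describes a circle centered at z0 with radius r
Here z0 = -3 and r = 20
Locus: Circle centered at (-3, 0) with radius 20


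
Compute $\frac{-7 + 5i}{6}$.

Divisor is real, so divide each part by 6:
= -7/6 + (5/6)i


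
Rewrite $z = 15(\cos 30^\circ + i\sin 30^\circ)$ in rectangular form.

a = r cos θ = 15 * sqrt(3)/2 = 15*sqrt(3)/2
b = r sin θ = 15 * 1/2 = 15/2
z = 15*sqrt(3)/2 + (15/2)i


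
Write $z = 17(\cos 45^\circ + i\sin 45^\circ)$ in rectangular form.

a = r cos θ = 17 * sqrt(2)/2 = 17*sqrt(2)/2
b = r sin θ = 17 * sqrt(2)/2 = 17*sqrt(2)/2
z = 17*sqrt(2)/2 + (17*sqrt(2)/2)i


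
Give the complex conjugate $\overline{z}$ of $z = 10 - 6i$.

If z = a + bi, then conjugate(z) = a - bi
conjugate(10 - 6i) = 10 + 6i


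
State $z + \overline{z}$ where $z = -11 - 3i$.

z + conjugate(z) = (a + bi) + (a - bi) = 2a
= 2 * (-11) = -22


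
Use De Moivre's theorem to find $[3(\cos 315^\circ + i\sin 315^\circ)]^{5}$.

By De Moivre: z^n = r^n(cos(nθ) + i sin(nθ))
= 3^5(cos(5*315°) + i sin(5*315°))
= 243(cos 135° + i sin 135°)
= -243*sqrt(2)/2 + (243*sqrt(2)/2)i


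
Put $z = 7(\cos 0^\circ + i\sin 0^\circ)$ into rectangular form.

a = r cos θ = 7 * 1 = 7
b = r sin θ = 7 * 0 = 0
z = 7


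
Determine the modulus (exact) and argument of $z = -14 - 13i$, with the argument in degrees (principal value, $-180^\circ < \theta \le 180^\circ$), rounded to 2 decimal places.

|z| = sqrt((-14)^2 + (-13)^2) = sqrt(365)
arg(z) = arctan(b/a) = arctan(-13/-14) (quadrant-adjusted) = -137.12°


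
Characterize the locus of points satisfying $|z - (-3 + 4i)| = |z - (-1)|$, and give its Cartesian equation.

|z - z1| = |z - z2| means z is equidistant from z1 and z2,
i.e. the perpendicular bisector of the segment from (-3, 4) to (-1, 0) (midpoint (-2, 2)).
With z = x + yi, square both sides:
(x - (-3))^2 + (y - 4)^2 = (x - (-1))^2 + (y - 0)^2
The x^2 and y^2 terms cancel: 4x + (-8)y = 1 - 25 = -24
Simplify: x - 2y = -6
Locus: Perpendicular bisector of the segment from (-3, 4) to (-1, 0): the line x - 2y = -6


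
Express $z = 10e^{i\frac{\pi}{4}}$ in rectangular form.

a = r cos θ = 10 * sqrt(2)/2 = 5*sqrt(2)
b = r sin θ = 10 * sqrt(2)/2 = 5*sqrt(2)
z = 5*sqrt(2) + 5*sqrt(2)i


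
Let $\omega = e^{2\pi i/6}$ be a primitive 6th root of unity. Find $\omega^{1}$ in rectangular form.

ω^1 = e^(2πi·1/6) = e^(i·1π/3)
= cos(1π/3) + i sin(1π/3)
= 1/2 + (sqrt(3)/2)i


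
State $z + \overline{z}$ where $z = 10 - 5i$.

z + conjugate(z) = (a + bi) + (a - bi) = 2a
= 2 * 10 = 20


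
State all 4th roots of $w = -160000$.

|w| = 160000, arg(w) = 180°
Root modulus = 160000^(1/4) = 20
Root arguments: θ_k = (180° + 360°k)/4 for k = 0, 1, ..., 3
Roots: 10*sqrt(2) + 10*sqrt(2)i, -10*sqrt(2) + 10*sqrt(2)i, -10*sqrt(2) - 10*sqrt(2)i, 10*sqrt(2) - 10*sqrt(2)i


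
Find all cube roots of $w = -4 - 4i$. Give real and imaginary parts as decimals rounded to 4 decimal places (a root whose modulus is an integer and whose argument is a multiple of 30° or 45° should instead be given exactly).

|w| = sqrt(32) ≈ 5.656854, arg(w) = 225°
Root modulus = sqrt(32)^(1/3) ≈ 1.781797
Root arguments: θ_k = (225° + 360°k)/3 for k = 0, 1, ..., 2
Compute each root as (root modulus)(cos θ_k + i sin θ_k) using full-precision intermediates, then round to 4 decimal places.
Roots: 0.4612 + 1.7211i, -1.7211 - 0.4612i, 1.2599 - 1.2599i


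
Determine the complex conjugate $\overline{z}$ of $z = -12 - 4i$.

If z = a + bi, then conjugate(z) = a - bi
conjugate(-12 - 4i) = -12 + 4i


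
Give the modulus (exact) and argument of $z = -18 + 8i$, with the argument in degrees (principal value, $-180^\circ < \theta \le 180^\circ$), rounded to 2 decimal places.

|z| = sqrt((-18)^2 + 8^2) = sqrt(388)
arg(z) = arctan(b/a) = arctan(8/-18) (quadrant-adjusted) = 156.04°


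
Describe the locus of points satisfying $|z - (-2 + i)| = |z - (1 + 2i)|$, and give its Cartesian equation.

|z - z1| = |z - z2| means z is equidistant from z1 and z2,
i.e. the perpendicular bisector of the segment from (-2, 1) to (1, 2) (midpoint (-1/2, 3/2)).
With z = x + yi, square both sides:
(x - (-2))^2 + (y - 1)^2 = (x - 1)^2 + (y - 2)^2
The x^2 and y^2 terms cancel: 6x + 2y = 5 - 5 = 0
Simplify: 3x + y = 0
Locus: Perpendicular bisector of the segment from (-2, 1) to (1, 2): the line 3x + y = 0


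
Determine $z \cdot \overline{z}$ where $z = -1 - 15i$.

z * conjugate(z) = |z|^2 = a^2 + b^2
= (-1)^2 + (-15)^2 = 226


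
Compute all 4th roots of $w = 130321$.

|w| = 130321, arg(w) = 0°
Root modulus = 130321^(1/4) = 19
Root arguments: θ_k = (0° + 360°k)/4 for k = 0, 1, ..., 3
Roots: 19, 19i, -19, -19i


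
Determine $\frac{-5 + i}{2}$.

Divisor is real, so divide each part by 2:
= -5/2 + (1/2)i


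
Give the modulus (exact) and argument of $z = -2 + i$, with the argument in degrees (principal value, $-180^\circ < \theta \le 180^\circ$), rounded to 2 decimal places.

|z| = sqrt((-2)^2 + 1^2) = sqrt(5)
arg(z) = arctan(b/a) = arctan(1/-2) (quadrant-adjusted) = 153.43°


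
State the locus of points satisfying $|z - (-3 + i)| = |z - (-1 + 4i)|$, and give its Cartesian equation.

|z - z1| = |z - z2| means z is equidistant from z1 and z2,
i.e. the perpendicular bisector of the segment from (-3, 1) to (-1, 4) (midpoint (-2, 5/2)).
With z = x + yi, square both sides:
(x - (-3))^2 + (y - 1)^2 = (x - (-1))^2 + (y - 4)^2
The x^2 and y^2 terms cancel: 4x + 6y = 17 - 10 = 7
Simplify: 4x + 6y = 7
Locus: Perpendicular bisector of the segment from (-3, 1) to (-1, 4): the line 4x + 6y = 7


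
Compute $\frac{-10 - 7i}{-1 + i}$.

Multiply numerator and denominator by conjugate (-1 - i):
= (-10 - 7i)(-1 - i) / ((-1)^2 + 1^2)
= (3 + 17i) / 2
= 3/2 + (17/2)i


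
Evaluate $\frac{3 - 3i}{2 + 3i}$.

Multiply numerator and denominator by conjugate (2 - 3i):
= (3 - 3i)(2 - 3i) / (2^2 + 3^2)
= (-3 - 15i) / 13
= -3/13 - (15/13)i


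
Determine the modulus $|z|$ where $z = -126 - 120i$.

|z| = sqrt(a^2 + b^2) = sqrt((-126)^2 + (-120)^2) = sqrt(30276) = 174


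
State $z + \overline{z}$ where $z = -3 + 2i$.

z + conjugate(z) = (a + bi) + (a - bi) = 2a
= 2 * (-3) = -6


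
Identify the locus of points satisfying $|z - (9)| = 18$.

|z - z0| = r describes a circle centered at z0 with radius r
Here z0 = 9 and r = 18
Locus: Circle centered at (9, 0) with radius 18


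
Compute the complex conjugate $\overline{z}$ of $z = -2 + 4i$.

If z = a + bi, then conjugate(z) = a - bi
conjugate(-2 + 4i) = -2 - 4i


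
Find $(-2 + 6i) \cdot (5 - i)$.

(a1*a2 - b1*b2) + (a1*b2 + b1*a2)i
= (-10 - (-6)) + (2 + 30)i
= -4 + 32i


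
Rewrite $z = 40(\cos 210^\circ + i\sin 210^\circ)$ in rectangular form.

a = r cos θ = 40 * -sqrt(3)/2 = -20*sqrt(3)
b = r sin θ = 40 * -1/2 = -20
z = -20*sqrt(3) - 20i
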